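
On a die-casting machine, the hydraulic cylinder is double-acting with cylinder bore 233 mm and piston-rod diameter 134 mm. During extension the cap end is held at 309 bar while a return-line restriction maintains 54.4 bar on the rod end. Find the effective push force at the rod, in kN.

Cap-side area A_cap = π/4 × (233 mm)² = 42640 mm^2
Rod-side annular area A_ann = π/4 × (233² − 134²) = 28540 mm^2
Net thrust = P_cap·A_cap − P_rod·A_ann = 1318 kN − 155.2 kN

F ≈ 1160 kN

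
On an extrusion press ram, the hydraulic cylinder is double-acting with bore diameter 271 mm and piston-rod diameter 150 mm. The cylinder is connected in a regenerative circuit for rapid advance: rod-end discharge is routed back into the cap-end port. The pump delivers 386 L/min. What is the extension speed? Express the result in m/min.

In regeneration the rod-end outflow joins the pump flow into the cap end, so the net volume the pump must supply per unit advance equals the rod cross-section area.
Rod cross-section A_rod = π/4 × (150 mm)² = 17670 mm^2
v = Q_pump / A_rod

v ≈ 21.8 m/min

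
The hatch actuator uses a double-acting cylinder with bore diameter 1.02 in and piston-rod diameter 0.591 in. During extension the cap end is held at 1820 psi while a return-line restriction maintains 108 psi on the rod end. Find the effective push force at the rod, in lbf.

F ≈ 1430 lbf

Cap-side area A_cap = π/4 × (1.02 in)² = 0.8171 in^2
Rod-side annular area A_ann = π/4 × (1.02² − 0.591²) = 0.5428 in^2
Net thrust = P_cap·A_cap − P_rod·A_ann = 1487 lbf − 58.62 lbf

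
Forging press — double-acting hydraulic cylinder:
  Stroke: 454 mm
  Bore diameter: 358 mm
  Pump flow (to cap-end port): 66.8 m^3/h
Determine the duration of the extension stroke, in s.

t ≈ 2.46 s

Cap-side area A_cap = π/4 × (358 mm)² = 1.007e5 mm^2
Swept volume V = A × L; t = V / Q = A·L / Q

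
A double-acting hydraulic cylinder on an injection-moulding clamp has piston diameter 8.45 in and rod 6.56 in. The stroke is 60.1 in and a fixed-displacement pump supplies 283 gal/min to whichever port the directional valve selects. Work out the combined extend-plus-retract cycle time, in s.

Cap-side area A_cap = π/4 × (8.45 in)² = 56.08 in^2
Rod-side annular area A_ann = π/4 × (8.45² − 6.56²) = 22.28 in^2
t_ext = A_cap·L/Q = 3.093 s
t_ret = A_ann·L/Q = 1.229 s
t_cycle = t_ext + t_ret

t ≈ 4.32 s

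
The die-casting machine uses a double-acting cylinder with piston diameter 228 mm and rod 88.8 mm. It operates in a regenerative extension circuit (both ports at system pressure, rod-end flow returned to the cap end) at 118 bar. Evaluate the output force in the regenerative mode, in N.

F ≈ 73100 N

With equal pressure on both faces, forces on the annular region cancel; the net push is pressure × rod cross-section.
Rod cross-section A_rod = π/4 × (88.8 mm)² = 6193 mm^2
F = P × A_rod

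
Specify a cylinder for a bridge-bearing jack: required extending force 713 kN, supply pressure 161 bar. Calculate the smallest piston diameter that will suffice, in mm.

Extension force acts on the full piston face: F = P × (π/4)D².
D = √(4F / (πP)) = √(4 × 713 kN / (π × 161 bar))

D ≈ 237 mm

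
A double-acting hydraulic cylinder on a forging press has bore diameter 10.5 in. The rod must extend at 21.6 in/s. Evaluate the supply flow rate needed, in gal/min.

Q ≈ 486 gal/min

Cap-side area A_cap = π/4 × (10.5 in)² = 86.59 in^2
Q = A × v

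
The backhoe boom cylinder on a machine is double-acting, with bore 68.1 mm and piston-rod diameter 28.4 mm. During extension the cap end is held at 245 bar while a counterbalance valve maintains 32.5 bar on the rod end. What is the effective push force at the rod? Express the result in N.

Cap-side area A_cap = π/4 × (68.1 mm)² = 3642 mm^2
Rod-side annular area A_ann = π/4 × (68.1² − 28.4²) = 3009 mm^2
Net thrust = P_cap·A_cap − P_rod·A_ann = 89240 N − 9779 N

F ≈ 79500 N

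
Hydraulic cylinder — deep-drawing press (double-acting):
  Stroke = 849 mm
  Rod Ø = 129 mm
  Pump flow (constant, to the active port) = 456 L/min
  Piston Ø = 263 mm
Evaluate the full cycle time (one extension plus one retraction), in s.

Cap-side area A_cap = π/4 × (263 mm)² = 54330 mm^2
Rod-side annular area A_ann = π/4 × (263² − 129²) = 41260 mm^2
t_ext = A_cap·L/Q = 6.069 s
t_ret = A_ann·L/Q = 4.609 s
t_cycle = t_ext + t_ret

t ≈ 10.7 s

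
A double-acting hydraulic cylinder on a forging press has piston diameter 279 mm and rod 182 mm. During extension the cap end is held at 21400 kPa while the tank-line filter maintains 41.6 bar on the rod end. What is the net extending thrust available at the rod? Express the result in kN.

F ≈ 1160 kN

Cap-side area A_cap = π/4 × (279 mm)² = 61140 mm^2
Rod-side annular area A_ann = π/4 × (279² − 182²) = 35120 mm^2
Net thrust = P_cap·A_cap − P_rod·A_ann = 1308 kN − 146.1 kN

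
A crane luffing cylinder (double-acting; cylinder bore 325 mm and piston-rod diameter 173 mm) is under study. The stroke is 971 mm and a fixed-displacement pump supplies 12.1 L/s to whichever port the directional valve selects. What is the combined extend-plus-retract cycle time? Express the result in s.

t ≈ 11.4 s

Cap-side area A_cap = π/4 × (325 mm)² = 82960 mm^2
Rod-side annular area A_ann = π/4 × (325² − 173²) = 59450 mm^2
t_ext = A_cap·L/Q = 6.657 s
t_ret = A_ann·L/Q = 4.771 s
t_cycle = t_ext + t_ret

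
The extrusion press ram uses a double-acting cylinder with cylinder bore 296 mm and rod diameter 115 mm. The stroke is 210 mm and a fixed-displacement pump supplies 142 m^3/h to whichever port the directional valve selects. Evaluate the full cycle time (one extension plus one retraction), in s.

Cap-side area A_cap = π/4 × (296 mm)² = 68810 mm^2
Rod-side annular area A_ann = π/4 × (296² − 115²) = 58430 mm^2
t_ext = A_cap·L/Q = 0.3664 s
t_ret = A_ann·L/Q = 0.3111 s
t_cycle = t_ext + t_ret

t ≈ 0.677 s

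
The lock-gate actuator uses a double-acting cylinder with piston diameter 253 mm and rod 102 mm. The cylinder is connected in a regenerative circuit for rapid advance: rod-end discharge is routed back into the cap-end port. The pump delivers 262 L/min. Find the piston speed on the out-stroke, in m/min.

In regeneration the rod-end outflow joins the pump flow into the cap end, so the net volume the pump must supply per unit advance equals the rod cross-section area.
Rod cross-section A_rod = π/4 × (102 mm)² = 8171 mm^2
v = Q_pump / A_rod

v ≈ 32.1 m/min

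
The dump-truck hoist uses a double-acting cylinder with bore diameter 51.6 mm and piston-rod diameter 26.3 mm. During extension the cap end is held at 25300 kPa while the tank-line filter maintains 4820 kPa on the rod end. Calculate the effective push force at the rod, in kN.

F ≈ 45.4 kN

Cap-side area A_cap = π/4 × (51.6 mm)² = 2091 mm^2
Rod-side annular area A_ann = π/4 × (51.6² − 26.3²) = 1548 mm^2
Net thrust = P_cap·A_cap − P_rod·A_ann = 52.91 kN − 7.461 kN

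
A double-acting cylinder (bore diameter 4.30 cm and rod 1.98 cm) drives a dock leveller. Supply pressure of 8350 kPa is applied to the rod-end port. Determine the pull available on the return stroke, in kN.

Rod-side annular area A_ann = π/4 × (4.30² − 1.98²) = 11.44 cm^2
On retraction the pressure acts on the annular area (bore minus rod).
F = P × A_ann

F ≈ 9.55 kN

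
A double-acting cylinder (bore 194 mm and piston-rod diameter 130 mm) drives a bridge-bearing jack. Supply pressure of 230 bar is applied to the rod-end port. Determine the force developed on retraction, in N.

Rod-side annular area A_ann = π/4 × (194² − 130²) = 16290 mm^2
On retraction the pressure acts on the annular area (bore minus rod).
F = P × A_ann

F ≈ 3.75e5 N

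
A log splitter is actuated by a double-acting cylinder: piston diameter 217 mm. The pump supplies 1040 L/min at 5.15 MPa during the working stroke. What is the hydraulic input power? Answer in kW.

Hydraulic power = P × Q

W ≈ 89.3 kW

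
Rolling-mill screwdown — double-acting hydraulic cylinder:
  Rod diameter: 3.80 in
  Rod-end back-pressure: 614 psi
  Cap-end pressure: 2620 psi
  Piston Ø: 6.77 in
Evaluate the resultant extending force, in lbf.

F ≈ 79200 lbf

Cap-side area A_cap = π/4 × (6.77 in)² = 36.00 in^2
Rod-side annular area A_ann = π/4 × (6.77² − 3.80²) = 24.66 in^2
Net thrust = P_cap·A_cap − P_rod·A_ann = 94310 lbf − 15140 lbf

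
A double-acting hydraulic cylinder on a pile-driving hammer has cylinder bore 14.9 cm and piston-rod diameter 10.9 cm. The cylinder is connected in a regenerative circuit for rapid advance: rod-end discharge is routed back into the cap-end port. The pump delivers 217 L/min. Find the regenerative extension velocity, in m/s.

v ≈ 0.388 m/s

In regeneration the rod-end outflow joins the pump flow into the cap end, so the net volume the pump must supply per unit advance equals the rod cross-section area.
Rod cross-section A_rod = π/4 × (10.9 cm)² = 93.31 cm^2
v = Q_pump / A_rod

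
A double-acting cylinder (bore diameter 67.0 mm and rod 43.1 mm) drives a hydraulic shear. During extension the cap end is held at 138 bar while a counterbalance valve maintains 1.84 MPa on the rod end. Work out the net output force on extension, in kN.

Cap-side area A_cap = π/4 × (67.0 mm)² = 3526 mm^2
Rod-side annular area A_ann = π/4 × (67.0² − 43.1²) = 2067 mm^2
Net thrust = P_cap·A_cap − P_rod·A_ann = 48.65 kN − 3.803 kN

F ≈ 44.9 kN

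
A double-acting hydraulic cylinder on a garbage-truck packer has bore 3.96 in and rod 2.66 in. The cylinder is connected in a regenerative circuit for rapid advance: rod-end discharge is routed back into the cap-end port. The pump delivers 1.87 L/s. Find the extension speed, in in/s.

In regeneration the rod-end outflow joins the pump flow into the cap end, so the net volume the pump must supply per unit advance equals the rod cross-section area.
Rod cross-section A_rod = π/4 × (2.66 in)² = 5.557 in^2
v = Q_pump / A_rod

v ≈ 20.5 in/s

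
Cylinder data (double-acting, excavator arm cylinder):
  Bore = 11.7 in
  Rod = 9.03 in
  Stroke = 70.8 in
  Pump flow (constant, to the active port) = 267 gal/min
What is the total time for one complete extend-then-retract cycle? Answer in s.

Cap-side area A_cap = π/4 × (11.7 in)² = 107.5 in^2
Rod-side annular area A_ann = π/4 × (11.7² − 9.03²) = 43.47 in^2
t_ext = A_cap·L/Q = 7.405 s
t_ret = A_ann·L/Q = 2.994 s
t_cycle = t_ext + t_ret

t ≈ 10.4 s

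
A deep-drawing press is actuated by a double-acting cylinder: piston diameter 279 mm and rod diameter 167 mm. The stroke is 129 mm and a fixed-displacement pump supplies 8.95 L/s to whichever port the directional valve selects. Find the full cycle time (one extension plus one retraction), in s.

Cap-side area A_cap = π/4 × (279 mm)² = 61140 mm^2
Rod-side annular area A_ann = π/4 × (279² − 167²) = 39230 mm^2
t_ext = A_cap·L/Q = 0.8812 s
t_ret = A_ann·L/Q = 0.5655 s
t_cycle = t_ext + t_ret

t ≈ 1.45 s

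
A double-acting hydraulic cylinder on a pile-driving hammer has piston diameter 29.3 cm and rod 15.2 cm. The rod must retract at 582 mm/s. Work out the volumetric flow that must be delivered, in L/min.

Rod-side annular area A_ann = π/4 × (29.3² − 15.2²) = 492.8 cm^2
Q = A × v

Q ≈ 1720 L/min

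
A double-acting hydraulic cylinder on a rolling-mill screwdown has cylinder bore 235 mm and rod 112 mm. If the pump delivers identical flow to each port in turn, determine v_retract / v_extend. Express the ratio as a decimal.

Cap-side area A_cap = π/4 × (235 mm)² = 43370 mm^2
Rod-side annular area A_ann = π/4 × (235² − 112²) = 33520 mm^2
For equal Q, v ∝ 1/A, so v_ret/v_ext = A_cap/A_ann.

v_ret/v_ext ≈ 1.29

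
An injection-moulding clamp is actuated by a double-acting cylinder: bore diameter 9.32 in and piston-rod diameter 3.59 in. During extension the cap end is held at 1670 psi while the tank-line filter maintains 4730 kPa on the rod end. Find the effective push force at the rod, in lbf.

Cap-side area A_cap = π/4 × (9.32 in)² = 68.22 in^2
Rod-side annular area A_ann = π/4 × (9.32² − 3.59²) = 58.10 in^2
Net thrust = P_cap·A_cap − P_rod·A_ann = 1.139e5 lbf − 39860 lbf

F ≈ 74100 lbf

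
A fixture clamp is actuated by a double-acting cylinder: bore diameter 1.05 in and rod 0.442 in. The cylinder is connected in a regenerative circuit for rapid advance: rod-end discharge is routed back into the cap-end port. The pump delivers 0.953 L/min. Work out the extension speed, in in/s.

v ≈ 6.32 in/s

In regeneration the rod-end outflow joins the pump flow into the cap end, so the net volume the pump must supply per unit advance equals the rod cross-section area.
Rod cross-section A_rod = π/4 × (0.442 in)² = 0.1534 in^2
v = Q_pump / A_rod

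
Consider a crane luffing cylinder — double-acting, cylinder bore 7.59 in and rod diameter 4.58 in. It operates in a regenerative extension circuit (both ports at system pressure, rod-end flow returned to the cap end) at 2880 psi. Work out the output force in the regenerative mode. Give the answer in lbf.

With equal pressure on both faces, forces on the annular region cancel; the net push is pressure × rod cross-section.
Rod cross-section A_rod = π/4 × (4.58 in)² = 16.47 in^2
F = P × A_rod

F ≈ 47400 lbf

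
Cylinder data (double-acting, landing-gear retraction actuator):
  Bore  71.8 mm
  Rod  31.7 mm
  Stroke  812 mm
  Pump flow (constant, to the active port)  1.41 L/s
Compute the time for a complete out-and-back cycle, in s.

Cap-side area A_cap = π/4 × (71.8 mm)² = 4049 mm^2
Rod-side annular area A_ann = π/4 × (71.8² − 31.7²) = 3260 mm^2
t_ext = A_cap·L/Q = 2.332 s
t_ret = A_ann·L/Q = 1.877 s
t_cycle = t_ext + t_ret

t ≈ 4.21 s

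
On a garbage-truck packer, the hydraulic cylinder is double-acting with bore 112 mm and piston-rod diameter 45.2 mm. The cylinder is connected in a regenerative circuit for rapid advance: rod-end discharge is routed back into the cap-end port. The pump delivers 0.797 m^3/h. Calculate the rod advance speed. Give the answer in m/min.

In regeneration the rod-end outflow joins the pump flow into the cap end, so the net volume the pump must supply per unit advance equals the rod cross-section area.
Rod cross-section A_rod = π/4 × (45.2 mm)² = 1605 mm^2
v = Q_pump / A_rod

v ≈ 8.28 m/min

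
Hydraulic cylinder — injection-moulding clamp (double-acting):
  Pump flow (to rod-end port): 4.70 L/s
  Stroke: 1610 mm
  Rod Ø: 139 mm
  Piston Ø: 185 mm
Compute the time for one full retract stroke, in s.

t ≈ 4.01 s

Rod-side annular area A_ann = π/4 × (185² − 139²) = 11710 mm^2
Swept volume V = A × L; t = V / Q = A·L / Q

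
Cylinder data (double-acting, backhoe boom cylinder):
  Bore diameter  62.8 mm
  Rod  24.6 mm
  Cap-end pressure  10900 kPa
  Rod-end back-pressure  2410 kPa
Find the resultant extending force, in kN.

F ≈ 27.4 kN

Cap-side area A_cap = π/4 × (62.8 mm)² = 3097 mm^2
Rod-side annular area A_ann = π/4 × (62.8² − 24.6²) = 2622 mm^2
Net thrust = P_cap·A_cap − P_rod·A_ann = 33.76 kN − 6.319 kN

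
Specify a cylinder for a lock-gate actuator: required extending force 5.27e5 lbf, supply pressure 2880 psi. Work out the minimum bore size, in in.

Extension force acts on the full piston face: F = P × (π/4)D².
D = √(4F / (πP)) = √(4 × 5.27e5 lbf / (π × 2880 psi))

D ≈ 15.3 in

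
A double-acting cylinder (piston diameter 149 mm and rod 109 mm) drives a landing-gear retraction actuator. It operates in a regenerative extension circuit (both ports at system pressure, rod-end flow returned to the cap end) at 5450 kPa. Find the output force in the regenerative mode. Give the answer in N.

With equal pressure on both faces, forces on the annular region cancel; the net push is pressure × rod cross-section.
Rod cross-section A_rod = π/4 × (109 mm)² = 9331 mm^2
F = P × A_rod

F ≈ 50900 N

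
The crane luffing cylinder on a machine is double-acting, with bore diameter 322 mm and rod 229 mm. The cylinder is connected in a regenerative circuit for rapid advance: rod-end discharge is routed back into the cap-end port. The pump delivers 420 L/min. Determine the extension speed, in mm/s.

v ≈ 170 mm/s

In regeneration the rod-end outflow joins the pump flow into the cap end, so the net volume the pump must supply per unit advance equals the rod cross-section area.
Rod cross-section A_rod = π/4 × (229 mm)² = 41190 mm^2
v = Q_pump / A_rod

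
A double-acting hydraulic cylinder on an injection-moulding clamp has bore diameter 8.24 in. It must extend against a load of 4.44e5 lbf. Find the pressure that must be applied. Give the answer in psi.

Cap-side area A_cap = π/4 × (8.24 in)² = 53.33 in^2
P = F / A = 4.44e5 lbf / A

P ≈ 8330 psi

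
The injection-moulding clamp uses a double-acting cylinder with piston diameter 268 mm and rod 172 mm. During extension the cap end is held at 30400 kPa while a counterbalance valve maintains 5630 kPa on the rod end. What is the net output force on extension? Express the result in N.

F ≈ 1.53e6 N

Cap-side area A_cap = π/4 × (268 mm)² = 56410 mm^2
Rod-side annular area A_ann = π/4 × (268² − 172²) = 33180 mm^2
Net thrust = P_cap·A_cap − P_rod·A_ann = 1.715e6 N − 1.868e5 N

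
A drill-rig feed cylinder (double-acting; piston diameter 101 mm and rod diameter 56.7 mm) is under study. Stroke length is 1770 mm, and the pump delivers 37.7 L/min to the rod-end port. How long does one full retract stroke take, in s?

t ≈ 15.5 s

Rod-side annular area A_ann = π/4 × (101² − 56.7²) = 5487 mm^2
Swept volume V = A × L; t = V / Q = A·L / Q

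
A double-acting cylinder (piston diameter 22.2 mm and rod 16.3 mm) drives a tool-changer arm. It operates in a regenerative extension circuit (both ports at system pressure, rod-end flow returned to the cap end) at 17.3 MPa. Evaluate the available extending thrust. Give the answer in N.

F ≈ 3610 N

With equal pressure on both faces, forces on the annular region cancel; the net push is pressure × rod cross-section.
Rod cross-section A_rod = π/4 × (16.3 mm)² = 208.7 mm^2
F = P × A_rod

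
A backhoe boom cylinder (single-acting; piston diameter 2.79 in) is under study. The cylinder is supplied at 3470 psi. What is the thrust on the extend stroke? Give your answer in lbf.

Cap-side area A_cap = π/4 × (2.79 in)² = 6.114 in^2
F = P × A_cap = 3470 psi × A_cap

F ≈ 21200 lbf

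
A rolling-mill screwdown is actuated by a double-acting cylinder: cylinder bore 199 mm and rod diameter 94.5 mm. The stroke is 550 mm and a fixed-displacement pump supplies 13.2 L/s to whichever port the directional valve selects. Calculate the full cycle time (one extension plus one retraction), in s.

t ≈ 2.30 s

Cap-side area A_cap = π/4 × (199 mm)² = 31100 mm^2
Rod-side annular area A_ann = π/4 × (199² − 94.5²) = 24090 mm^2
t_ext = A_cap·L/Q = 1.296 s
t_ret = A_ann·L/Q = 1.004 s
t_cycle = t_ext + t_ret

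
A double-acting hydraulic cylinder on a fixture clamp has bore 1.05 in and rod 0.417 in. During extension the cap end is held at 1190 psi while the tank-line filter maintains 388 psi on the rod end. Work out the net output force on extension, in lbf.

Cap-side area A_cap = π/4 × (1.05 in)² = 0.8659 in^2
Rod-side annular area A_ann = π/4 × (1.05² − 0.417²) = 0.7293 in^2
Net thrust = P_cap·A_cap − P_rod·A_ann = 1030 lbf − 283.0 lbf

F ≈ 747 lbf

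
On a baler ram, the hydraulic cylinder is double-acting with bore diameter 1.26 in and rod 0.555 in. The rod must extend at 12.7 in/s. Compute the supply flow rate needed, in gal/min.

Cap-side area A_cap = π/4 × (1.26 in)² = 1.247 in^2
Q = A × v

Q ≈ 4.11 gal/min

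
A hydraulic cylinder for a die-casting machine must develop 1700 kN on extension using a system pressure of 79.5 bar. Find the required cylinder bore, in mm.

Extension force acts on the full piston face: F = P × (π/4)D².
D = √(4F / (πP)) = √(4 × 1700 kN / (π × 79.5 bar))

D ≈ 522 mm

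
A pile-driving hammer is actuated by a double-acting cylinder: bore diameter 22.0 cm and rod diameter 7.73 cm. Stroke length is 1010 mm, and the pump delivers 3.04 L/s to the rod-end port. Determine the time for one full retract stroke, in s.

t ≈ 11.1 s

Rod-side annular area A_ann = π/4 × (22.0² − 7.73²) = 333.2 cm^2
Swept volume V = A × L; t = V / Q = A·L / Q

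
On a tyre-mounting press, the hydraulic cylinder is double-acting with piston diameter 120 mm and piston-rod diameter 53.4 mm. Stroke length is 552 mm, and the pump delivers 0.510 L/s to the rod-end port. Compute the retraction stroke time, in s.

Rod-side annular area A_ann = π/4 × (120² − 53.4²) = 9070 mm^2
Swept volume V = A × L; t = V / Q = A·L / Q

t ≈ 9.82 s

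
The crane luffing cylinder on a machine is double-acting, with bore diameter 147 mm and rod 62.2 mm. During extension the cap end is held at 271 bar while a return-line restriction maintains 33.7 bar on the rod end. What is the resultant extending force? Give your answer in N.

F ≈ 4.13e5 N

Cap-side area A_cap = π/4 × (147 mm)² = 16970 mm^2
Rod-side annular area A_ann = π/4 × (147² − 62.2²) = 13930 mm^2
Net thrust = P_cap·A_cap − P_rod·A_ann = 4.599e5 N − 46950 N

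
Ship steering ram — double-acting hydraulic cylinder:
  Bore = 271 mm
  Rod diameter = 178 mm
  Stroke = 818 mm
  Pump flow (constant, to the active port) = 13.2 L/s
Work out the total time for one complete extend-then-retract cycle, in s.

Cap-side area A_cap = π/4 × (271 mm)² = 57680 mm^2
Rod-side annular area A_ann = π/4 × (271² − 178²) = 32800 mm^2
t_ext = A_cap·L/Q = 3.574 s
t_ret = A_ann·L/Q = 2.032 s
t_cycle = t_ext + t_ret

t ≈ 5.61 s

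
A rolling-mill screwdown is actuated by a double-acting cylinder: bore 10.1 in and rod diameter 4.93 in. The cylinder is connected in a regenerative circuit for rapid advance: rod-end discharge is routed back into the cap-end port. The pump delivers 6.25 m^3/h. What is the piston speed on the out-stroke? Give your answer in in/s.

In regeneration the rod-end outflow joins the pump flow into the cap end, so the net volume the pump must supply per unit advance equals the rod cross-section area.
Rod cross-section A_rod = π/4 × (4.93 in)² = 19.09 in^2
v = Q_pump / A_rod

v ≈ 5.55 in/s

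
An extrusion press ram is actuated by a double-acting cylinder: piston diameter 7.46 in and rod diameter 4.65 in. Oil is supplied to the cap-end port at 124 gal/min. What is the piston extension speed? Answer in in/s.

Cap-side area A_cap = π/4 × (7.46 in)² = 43.71 in^2
v = Q / A

v ≈ 10.9 in/s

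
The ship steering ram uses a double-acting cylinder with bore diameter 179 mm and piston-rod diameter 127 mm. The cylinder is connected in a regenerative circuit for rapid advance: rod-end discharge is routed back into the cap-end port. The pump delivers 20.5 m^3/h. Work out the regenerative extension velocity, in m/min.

In regeneration the rod-end outflow joins the pump flow into the cap end, so the net volume the pump must supply per unit advance equals the rod cross-section area.
Rod cross-section A_rod = π/4 × (127 mm)² = 12670 mm^2
v = Q_pump / A_rod

v ≈ 27.0 m/min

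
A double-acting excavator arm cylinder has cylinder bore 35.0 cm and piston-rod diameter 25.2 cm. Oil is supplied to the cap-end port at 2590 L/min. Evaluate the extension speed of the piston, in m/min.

Cap-side area A_cap = π/4 × (35.0 cm)² = 962.1 cm^2
v = Q / A

v ≈ 26.9 m/min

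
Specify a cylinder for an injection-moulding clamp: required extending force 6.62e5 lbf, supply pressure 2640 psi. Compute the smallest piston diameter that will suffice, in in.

Extension force acts on the full piston face: F = P × (π/4)D².
D = √(4F / (πP)) = √(4 × 6.62e5 lbf / (π × 2640 psi))

D ≈ 17.9 in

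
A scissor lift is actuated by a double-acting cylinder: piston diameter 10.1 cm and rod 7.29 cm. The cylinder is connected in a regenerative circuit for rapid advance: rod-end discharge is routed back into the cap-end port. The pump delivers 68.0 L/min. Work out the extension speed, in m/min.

v ≈ 16.3 m/min

In regeneration the rod-end outflow joins the pump flow into the cap end, so the net volume the pump must supply per unit advance equals the rod cross-section area.
Rod cross-section A_rod = π/4 × (7.29 cm)² = 41.74 cm^2
v = Q_pump / A_rod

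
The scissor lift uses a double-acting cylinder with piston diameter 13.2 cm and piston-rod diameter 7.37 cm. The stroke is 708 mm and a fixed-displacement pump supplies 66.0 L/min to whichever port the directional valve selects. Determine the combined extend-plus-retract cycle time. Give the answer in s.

t ≈ 14.9 s

Cap-side area A_cap = π/4 × (13.2 cm)² = 136.8 cm^2
Rod-side annular area A_ann = π/4 × (13.2² − 7.37²) = 94.19 cm^2
t_ext = A_cap·L/Q = 8.808 s
t_ret = A_ann·L/Q = 6.062 s
t_cycle = t_ext + t_ret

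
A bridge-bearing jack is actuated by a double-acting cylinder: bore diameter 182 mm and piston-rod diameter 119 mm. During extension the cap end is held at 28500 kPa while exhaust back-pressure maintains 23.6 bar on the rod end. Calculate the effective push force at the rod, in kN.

Cap-side area A_cap = π/4 × (182 mm)² = 26020 mm^2
Rod-side annular area A_ann = π/4 × (182² − 119²) = 14890 mm^2
Net thrust = P_cap·A_cap − P_rod·A_ann = 741.4 kN − 35.15 kN

F ≈ 706 kN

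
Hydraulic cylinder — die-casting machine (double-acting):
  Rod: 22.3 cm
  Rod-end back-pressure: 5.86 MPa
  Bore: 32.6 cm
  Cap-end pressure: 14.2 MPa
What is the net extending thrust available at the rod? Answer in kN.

F ≈ 925 kN

Cap-side area A_cap = π/4 × (32.6 cm)² = 834.7 cm^2
Rod-side annular area A_ann = π/4 × (32.6² − 22.3²) = 444.1 cm^2
Net thrust = P_cap·A_cap − P_rod·A_ann = 1185 kN − 260.3 kN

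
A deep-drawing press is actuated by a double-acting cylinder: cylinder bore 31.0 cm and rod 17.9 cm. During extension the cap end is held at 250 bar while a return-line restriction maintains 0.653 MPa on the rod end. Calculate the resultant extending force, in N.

F ≈ 1.85e6 N

Cap-side area A_cap = π/4 × (31.0 cm)² = 754.8 cm^2
Rod-side annular area A_ann = π/4 × (31.0² − 17.9²) = 503.1 cm^2
Net thrust = P_cap·A_cap − P_rod·A_ann = 1.887e6 N − 32850 N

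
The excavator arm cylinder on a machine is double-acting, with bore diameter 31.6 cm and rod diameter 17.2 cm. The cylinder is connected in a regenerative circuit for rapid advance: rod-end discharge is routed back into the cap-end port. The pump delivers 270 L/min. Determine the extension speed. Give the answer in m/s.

In regeneration the rod-end outflow joins the pump flow into the cap end, so the net volume the pump must supply per unit advance equals the rod cross-section area.
Rod cross-section A_rod = π/4 × (17.2 cm)² = 232.4 cm^2
v = Q_pump / A_rod

v ≈ 0.194 m/s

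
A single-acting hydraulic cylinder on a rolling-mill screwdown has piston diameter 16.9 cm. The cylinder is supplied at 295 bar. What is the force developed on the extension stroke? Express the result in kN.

F ≈ 662 kN

Cap-side area A_cap = π/4 × (16.9 cm)² = 224.3 cm^2
F = P × A_cap = 295 bar × A_cap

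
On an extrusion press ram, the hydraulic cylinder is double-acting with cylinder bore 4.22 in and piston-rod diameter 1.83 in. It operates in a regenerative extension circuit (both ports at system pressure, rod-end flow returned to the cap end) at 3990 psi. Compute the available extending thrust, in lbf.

With equal pressure on both faces, forces on the annular region cancel; the net push is pressure × rod cross-section.
Rod cross-section A_rod = π/4 × (1.83 in)² = 2.630 in^2
F = P × A_rod

F ≈ 10500 lbf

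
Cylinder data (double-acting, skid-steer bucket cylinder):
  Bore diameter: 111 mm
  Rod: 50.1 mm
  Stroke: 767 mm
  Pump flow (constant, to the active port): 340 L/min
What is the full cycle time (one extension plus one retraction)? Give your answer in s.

t ≈ 2.35 s

Cap-side area A_cap = π/4 × (111 mm)² = 9677 mm^2
Rod-side annular area A_ann = π/4 × (111² − 50.1²) = 7706 mm^2
t_ext = A_cap·L/Q = 1.310 s
t_ret = A_ann·L/Q = 1.043 s
t_cycle = t_ext + t_ret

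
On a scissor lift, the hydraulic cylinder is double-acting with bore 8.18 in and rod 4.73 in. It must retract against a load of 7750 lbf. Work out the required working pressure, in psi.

Rod-side annular area A_ann = π/4 × (8.18² − 4.73²) = 34.98 in^2
Retraction: pressure acts on the annular area.
P = F / A = 7750 lbf / A

P ≈ 222 psi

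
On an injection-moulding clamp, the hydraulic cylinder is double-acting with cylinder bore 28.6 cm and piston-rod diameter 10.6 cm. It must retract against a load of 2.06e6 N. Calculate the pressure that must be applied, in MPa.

Rod-side annular area A_ann = π/4 × (28.6² − 10.6²) = 554.2 cm^2
Retraction: pressure acts on the annular area.
P = F / A = 2.06e6 N / A

P ≈ 37.2 MPa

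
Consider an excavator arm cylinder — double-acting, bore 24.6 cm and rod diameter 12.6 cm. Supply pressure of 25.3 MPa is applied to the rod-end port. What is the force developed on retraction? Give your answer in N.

Rod-side annular area A_ann = π/4 × (24.6² − 12.6²) = 350.6 cm^2
On retraction the pressure acts on the annular area (bore minus rod).
F = P × A_ann

F ≈ 8.87e5 N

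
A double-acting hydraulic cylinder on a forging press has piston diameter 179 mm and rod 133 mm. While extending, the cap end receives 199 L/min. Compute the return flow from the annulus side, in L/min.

Q_out ≈ 89.1 L/min

Cap-side area A_cap = π/4 × (179 mm)² = 25160 mm^2
Rod-side annular area A_ann = π/4 × (179² − 133²) = 11270 mm^2
Piston speed v = Q_in/A_cap; rod-end outflow Q_out = v × A_ann = Q_in × A_ann/A_cap.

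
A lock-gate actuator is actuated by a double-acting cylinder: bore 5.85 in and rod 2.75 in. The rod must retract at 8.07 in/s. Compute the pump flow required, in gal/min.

Rod-side annular area A_ann = π/4 × (5.85² − 2.75²) = 20.94 in^2
Q = A × v

Q ≈ 43.9 gal/min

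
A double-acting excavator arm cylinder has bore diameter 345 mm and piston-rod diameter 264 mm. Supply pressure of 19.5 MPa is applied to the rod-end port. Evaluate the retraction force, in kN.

Rod-side annular area A_ann = π/4 × (345² − 264²) = 38740 mm^2
On retraction the pressure acts on the annular area (bore minus rod).
F = P × A_ann

F ≈ 755 kN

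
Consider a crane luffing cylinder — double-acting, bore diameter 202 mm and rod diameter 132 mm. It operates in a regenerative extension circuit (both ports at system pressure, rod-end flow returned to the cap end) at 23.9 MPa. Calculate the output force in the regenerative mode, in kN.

With equal pressure on both faces, forces on the annular region cancel; the net push is pressure × rod cross-section.
Rod cross-section A_rod = π/4 × (132 mm)² = 13680 mm^2
F = P × A_rod

F ≈ 327 kN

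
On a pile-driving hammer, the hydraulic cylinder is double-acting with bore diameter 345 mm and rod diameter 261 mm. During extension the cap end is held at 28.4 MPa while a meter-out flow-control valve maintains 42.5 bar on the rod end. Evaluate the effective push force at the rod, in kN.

F ≈ 2480 kN

Cap-side area A_cap = π/4 × (345 mm)² = 93480 mm^2
Rod-side annular area A_ann = π/4 × (345² − 261²) = 39980 mm^2
Net thrust = P_cap·A_cap − P_rod·A_ann = 2655 kN − 169.9 kN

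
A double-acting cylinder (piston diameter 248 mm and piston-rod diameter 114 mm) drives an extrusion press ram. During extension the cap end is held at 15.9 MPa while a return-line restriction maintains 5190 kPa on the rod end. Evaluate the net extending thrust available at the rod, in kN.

Cap-side area A_cap = π/4 × (248 mm)² = 48310 mm^2
Rod-side annular area A_ann = π/4 × (248² − 114²) = 38100 mm^2
Net thrust = P_cap·A_cap − P_rod·A_ann = 768.1 kN − 197.7 kN

F ≈ 570 kN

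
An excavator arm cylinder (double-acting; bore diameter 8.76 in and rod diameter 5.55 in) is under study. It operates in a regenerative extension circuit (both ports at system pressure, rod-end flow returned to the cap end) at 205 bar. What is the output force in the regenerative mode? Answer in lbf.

With equal pressure on both faces, forces on the annular region cancel; the net push is pressure × rod cross-section.
Rod cross-section A_rod = π/4 × (5.55 in)² = 24.19 in^2
F = P × A_rod

F ≈ 71900 lbf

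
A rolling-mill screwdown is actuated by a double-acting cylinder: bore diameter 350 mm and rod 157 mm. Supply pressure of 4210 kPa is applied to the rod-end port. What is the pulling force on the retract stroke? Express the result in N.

Rod-side annular area A_ann = π/4 × (350² − 157²) = 76850 mm^2
On retraction the pressure acts on the annular area (bore minus rod).
F = P × A_ann

F ≈ 3.24e5 N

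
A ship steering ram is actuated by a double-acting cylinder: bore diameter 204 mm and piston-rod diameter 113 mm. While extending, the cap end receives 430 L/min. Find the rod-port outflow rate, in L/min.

Cap-side area A_cap = π/4 × (204 mm)² = 32690 mm^2
Rod-side annular area A_ann = π/4 × (204² − 113²) = 22660 mm^2
Piston speed v = Q_in/A_cap; rod-end outflow Q_out = v × A_ann = Q_in × A_ann/A_cap.

Q_out ≈ 298 L/min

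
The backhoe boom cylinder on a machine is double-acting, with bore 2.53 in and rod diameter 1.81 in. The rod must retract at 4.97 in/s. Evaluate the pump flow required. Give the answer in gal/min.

Rod-side annular area A_ann = π/4 × (2.53² − 1.81²) = 2.454 in^2
Q = A × v

Q ≈ 3.17 gal/min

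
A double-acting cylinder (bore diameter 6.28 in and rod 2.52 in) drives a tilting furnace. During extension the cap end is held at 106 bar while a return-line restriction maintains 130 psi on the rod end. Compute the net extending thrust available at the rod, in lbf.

Cap-side area A_cap = π/4 × (6.28 in)² = 30.97 in^2
Rod-side annular area A_ann = π/4 × (6.28² − 2.52²) = 25.99 in^2
Net thrust = P_cap·A_cap − P_rod·A_ann = 47620 lbf − 3378 lbf

F ≈ 44200 lbf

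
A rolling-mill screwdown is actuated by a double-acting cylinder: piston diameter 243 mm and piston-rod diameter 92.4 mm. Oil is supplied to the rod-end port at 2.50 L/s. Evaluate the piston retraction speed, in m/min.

Rod-side annular area A_ann = π/4 × (243² − 92.4²) = 39670 mm^2
Flow into the rod-end port fills the annular volume.
v = Q / A

v ≈ 3.78 m/min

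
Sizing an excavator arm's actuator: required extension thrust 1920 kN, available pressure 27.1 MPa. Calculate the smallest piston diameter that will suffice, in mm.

D ≈ 300 mm

Extension force acts on the full piston face: F = P × (π/4)D².
D = √(4F / (πP)) = √(4 × 1920 kN / (π × 27.1 MPa))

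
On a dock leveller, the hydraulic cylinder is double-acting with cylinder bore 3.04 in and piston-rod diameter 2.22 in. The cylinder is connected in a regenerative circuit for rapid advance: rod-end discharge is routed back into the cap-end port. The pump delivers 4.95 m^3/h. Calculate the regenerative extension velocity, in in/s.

In regeneration the rod-end outflow joins the pump flow into the cap end, so the net volume the pump must supply per unit advance equals the rod cross-section area.
Rod cross-section A_rod = π/4 × (2.22 in)² = 3.871 in^2
v = Q_pump / A_rod

v ≈ 21.7 in/s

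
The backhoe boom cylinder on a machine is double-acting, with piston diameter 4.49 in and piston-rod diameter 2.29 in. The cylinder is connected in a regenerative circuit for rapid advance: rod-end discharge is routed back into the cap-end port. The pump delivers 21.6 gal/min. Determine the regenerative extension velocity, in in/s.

In regeneration the rod-end outflow joins the pump flow into the cap end, so the net volume the pump must supply per unit advance equals the rod cross-section area.
Rod cross-section A_rod = π/4 × (2.29 in)² = 4.119 in^2
v = Q_pump / A_rod

v ≈ 20.2 in/s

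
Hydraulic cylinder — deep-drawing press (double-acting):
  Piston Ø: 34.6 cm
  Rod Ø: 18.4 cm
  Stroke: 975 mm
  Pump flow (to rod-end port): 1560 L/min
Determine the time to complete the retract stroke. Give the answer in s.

t ≈ 2.53 s

Rod-side annular area A_ann = π/4 × (34.6² − 18.4²) = 674.3 cm^2
Swept volume V = A × L; t = V / Q = A·L / Q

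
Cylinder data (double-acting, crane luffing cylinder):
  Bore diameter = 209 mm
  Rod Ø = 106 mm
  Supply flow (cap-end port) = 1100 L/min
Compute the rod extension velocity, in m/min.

v ≈ 32.1 m/min

Cap-side area A_cap = π/4 × (209 mm)² = 34310 mm^2
v = Q / A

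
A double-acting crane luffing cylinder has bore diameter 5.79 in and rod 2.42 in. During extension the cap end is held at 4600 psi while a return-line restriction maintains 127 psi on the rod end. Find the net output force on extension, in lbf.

F ≈ 1.18e5 lbf

Cap-side area A_cap = π/4 × (5.79 in)² = 26.33 in^2
Rod-side annular area A_ann = π/4 × (5.79² − 2.42²) = 21.73 in^2
Net thrust = P_cap·A_cap − P_rod·A_ann = 1.211e5 lbf − 2760 lbf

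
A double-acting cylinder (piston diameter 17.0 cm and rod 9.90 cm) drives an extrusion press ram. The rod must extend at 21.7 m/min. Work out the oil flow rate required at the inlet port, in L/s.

Q ≈ 8.21 L/s

Cap-side area A_cap = π/4 × (17.0 cm)² = 227.0 cm^2
Q = A × v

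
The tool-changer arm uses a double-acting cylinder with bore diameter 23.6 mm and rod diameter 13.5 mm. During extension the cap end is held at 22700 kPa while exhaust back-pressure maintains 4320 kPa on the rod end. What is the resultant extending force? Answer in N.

Cap-side area A_cap = π/4 × (23.6 mm)² = 437.4 mm^2
Rod-side annular area A_ann = π/4 × (23.6² − 13.5²) = 294.3 mm^2
Net thrust = P_cap·A_cap − P_rod·A_ann = 9930 N − 1271 N

F ≈ 8660 N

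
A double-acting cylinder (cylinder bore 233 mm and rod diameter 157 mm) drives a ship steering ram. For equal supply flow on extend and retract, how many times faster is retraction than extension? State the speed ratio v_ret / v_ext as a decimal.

v_ret/v_ext ≈ 1.83

Cap-side area A_cap = π/4 × (233 mm)² = 42640 mm^2
Rod-side annular area A_ann = π/4 × (233² − 157²) = 23280 mm^2
For equal Q, v ∝ 1/A, so v_ret/v_ext = A_cap/A_ann.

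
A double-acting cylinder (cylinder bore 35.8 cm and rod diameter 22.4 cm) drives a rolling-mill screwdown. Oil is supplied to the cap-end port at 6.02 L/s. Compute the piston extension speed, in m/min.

v ≈ 3.59 m/min

Cap-side area A_cap = π/4 × (35.8 cm)² = 1007 cm^2
v = Q / A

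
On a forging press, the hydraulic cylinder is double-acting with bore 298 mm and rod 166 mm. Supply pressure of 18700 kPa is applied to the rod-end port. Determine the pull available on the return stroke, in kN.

F ≈ 900 kN

Rod-side annular area A_ann = π/4 × (298² − 166²) = 48100 mm^2
On retraction the pressure acts on the annular area (bore minus rod).
F = P × A_ann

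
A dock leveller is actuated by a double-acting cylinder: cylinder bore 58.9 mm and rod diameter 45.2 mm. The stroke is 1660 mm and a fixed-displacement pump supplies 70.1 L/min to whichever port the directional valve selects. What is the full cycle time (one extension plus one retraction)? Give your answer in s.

t ≈ 5.46 s

Cap-side area A_cap = π/4 × (58.9 mm)² = 2725 mm^2
Rod-side annular area A_ann = π/4 × (58.9² − 45.2²) = 1120 mm^2
t_ext = A_cap·L/Q = 3.871 s
t_ret = A_ann·L/Q = 1.591 s
t_cycle = t_ext + t_ret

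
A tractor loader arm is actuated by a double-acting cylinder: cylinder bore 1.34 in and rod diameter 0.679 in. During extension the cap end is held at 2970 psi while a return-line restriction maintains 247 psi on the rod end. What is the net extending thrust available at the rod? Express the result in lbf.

Cap-side area A_cap = π/4 × (1.34 in)² = 1.410 in^2
Rod-side annular area A_ann = π/4 × (1.34² − 0.679²) = 1.048 in^2
Net thrust = P_cap·A_cap − P_rod·A_ann = 4188 lbf − 258.9 lbf

F ≈ 3930 lbf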